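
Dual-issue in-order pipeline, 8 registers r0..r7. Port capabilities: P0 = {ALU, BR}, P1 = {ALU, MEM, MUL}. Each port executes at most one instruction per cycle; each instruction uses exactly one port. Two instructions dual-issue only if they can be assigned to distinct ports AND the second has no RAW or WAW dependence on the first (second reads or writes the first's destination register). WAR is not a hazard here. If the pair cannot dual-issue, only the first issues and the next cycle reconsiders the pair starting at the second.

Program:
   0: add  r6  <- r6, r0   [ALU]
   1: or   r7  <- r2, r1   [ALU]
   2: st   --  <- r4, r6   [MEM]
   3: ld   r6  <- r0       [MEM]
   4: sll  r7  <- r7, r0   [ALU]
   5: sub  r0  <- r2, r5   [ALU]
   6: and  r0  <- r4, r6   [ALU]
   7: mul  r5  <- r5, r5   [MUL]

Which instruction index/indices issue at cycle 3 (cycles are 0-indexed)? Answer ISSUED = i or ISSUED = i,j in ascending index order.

ISSUED = 5

c0: i0+i1 add.ALU;or.ALU  dual
c1: i2 st.MEM  no-port MEM/MEM
c2: i3+i4 ld.MEM;sll.ALU  dual
c3: i5 sub.ALU  WAW r0
c4: i6+i7 and.ALU;mul.MUL  dual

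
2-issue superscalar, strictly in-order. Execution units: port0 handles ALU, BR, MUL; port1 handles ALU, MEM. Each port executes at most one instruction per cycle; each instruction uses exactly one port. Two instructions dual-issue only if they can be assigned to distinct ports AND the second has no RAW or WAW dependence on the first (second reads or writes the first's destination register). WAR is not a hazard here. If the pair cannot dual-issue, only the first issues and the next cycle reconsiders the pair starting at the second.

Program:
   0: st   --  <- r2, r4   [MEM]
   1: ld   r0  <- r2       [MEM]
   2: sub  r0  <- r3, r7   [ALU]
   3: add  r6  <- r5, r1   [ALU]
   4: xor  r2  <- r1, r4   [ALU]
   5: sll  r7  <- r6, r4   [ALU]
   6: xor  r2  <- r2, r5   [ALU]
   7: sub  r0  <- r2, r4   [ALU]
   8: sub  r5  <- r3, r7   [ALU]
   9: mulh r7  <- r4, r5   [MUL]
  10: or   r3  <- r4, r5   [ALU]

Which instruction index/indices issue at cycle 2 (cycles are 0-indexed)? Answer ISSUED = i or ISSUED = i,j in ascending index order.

ISSUED = 2,3

0. st @i0  | no-port MEM/MEM
1. ld @i1  | WAW r0
2. sub;add @i2/i3  | 2-wide
3. xor;sll @i4/i5  | 2-wide
4. xor @i6  | RAW r2
5. sub;sub @i7/i8  | 2-wide
6. mulh;or @i9/i10  | 2-wide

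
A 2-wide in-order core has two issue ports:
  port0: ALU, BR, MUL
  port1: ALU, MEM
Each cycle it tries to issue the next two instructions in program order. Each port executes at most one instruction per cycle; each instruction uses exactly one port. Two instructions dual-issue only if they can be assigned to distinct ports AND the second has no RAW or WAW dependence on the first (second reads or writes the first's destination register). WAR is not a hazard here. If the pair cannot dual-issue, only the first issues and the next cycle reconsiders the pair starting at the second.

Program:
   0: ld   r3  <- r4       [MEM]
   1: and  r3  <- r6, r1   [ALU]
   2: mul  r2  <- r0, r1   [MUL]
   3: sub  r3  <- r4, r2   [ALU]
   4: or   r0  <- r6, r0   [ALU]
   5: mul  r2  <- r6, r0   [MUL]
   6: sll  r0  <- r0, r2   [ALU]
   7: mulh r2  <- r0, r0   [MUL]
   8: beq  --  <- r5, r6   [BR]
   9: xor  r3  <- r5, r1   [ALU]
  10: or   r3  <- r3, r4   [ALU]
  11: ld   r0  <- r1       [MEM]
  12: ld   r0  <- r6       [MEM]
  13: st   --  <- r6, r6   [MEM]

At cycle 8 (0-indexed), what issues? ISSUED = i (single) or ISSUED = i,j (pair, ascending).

  cy0 -> i0 (ld.MEM) WAW r3
  cy1 -> i1&i2 (and.ALU+mul.MUL) dual
  cy2 -> i3&i4 (sub.ALU+or.ALU) dual
  cy3 -> i5 (mul.MUL) RAW r2
  cy4 -> i6 (sll.ALU) RAW r0
  cy5 -> i7 (mulh.MUL) no-port MUL/BR
  cy6 -> i8&i9 (beq.BR+xor.ALU) dual
  cy7 -> i10&i11 (or.ALU+ld.MEM) dual
  cy8 -> i12 (ld.MEM) no-port MEM/MEM
  cy9 -> i13 (st.MEM) tail

ISSUED = 12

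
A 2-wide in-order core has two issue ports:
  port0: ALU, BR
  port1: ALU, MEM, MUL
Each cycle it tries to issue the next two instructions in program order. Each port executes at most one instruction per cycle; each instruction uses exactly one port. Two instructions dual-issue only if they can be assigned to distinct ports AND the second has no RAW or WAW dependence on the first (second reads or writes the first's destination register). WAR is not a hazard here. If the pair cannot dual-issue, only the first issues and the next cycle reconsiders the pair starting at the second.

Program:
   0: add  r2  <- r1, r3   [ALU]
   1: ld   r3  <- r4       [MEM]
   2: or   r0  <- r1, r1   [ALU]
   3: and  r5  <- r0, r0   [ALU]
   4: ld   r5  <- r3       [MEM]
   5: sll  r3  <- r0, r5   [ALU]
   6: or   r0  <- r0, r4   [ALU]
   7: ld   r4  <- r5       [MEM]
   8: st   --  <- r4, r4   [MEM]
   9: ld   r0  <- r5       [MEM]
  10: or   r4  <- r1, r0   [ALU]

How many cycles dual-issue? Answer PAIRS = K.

  cy0 -> i0+i1 (add.ALU+ld.MEM) 2-wide
  cy1 -> i2 (or.ALU) RAW r0
  cy2 -> i3 (and.ALU) WAW r5
  cy3 -> i4 (ld.MEM) RAW r5
  cy4 -> i5+i6 (sll.ALU+or.ALU) 2-wide
  cy5 -> i7 (ld.MEM) no-port MEM/MEM
  cy6 -> i8 (st.MEM) no-port MEM/MEM
  cy7 -> i9 (ld.MEM) RAW r0
  cy8 -> i10 (or.ALU) tail

PAIRS = 2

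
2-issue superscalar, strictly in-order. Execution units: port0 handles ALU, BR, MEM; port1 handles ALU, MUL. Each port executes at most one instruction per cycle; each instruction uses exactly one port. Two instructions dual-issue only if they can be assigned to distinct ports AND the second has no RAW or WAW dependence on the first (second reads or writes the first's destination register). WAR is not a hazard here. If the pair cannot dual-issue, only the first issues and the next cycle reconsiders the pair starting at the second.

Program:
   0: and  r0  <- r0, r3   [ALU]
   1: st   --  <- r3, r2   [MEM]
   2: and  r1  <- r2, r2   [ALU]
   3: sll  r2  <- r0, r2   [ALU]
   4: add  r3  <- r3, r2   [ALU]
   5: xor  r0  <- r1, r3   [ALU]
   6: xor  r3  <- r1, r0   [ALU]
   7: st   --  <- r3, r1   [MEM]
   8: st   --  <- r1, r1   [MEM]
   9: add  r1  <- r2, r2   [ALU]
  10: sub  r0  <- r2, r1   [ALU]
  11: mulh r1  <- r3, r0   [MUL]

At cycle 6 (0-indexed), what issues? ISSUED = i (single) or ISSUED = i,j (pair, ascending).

t=0 i0+i1:and.ALU;st.MEM ; pair
t=1 i2+i3:and.ALU;sll.ALU ; pair
t=2 i4:add.ALU ; RAW r3
t=3 i5:xor.ALU ; RAW r0
t=4 i6:xor.ALU ; RAW r3
t=5 i7:st.MEM ; no-port MEM/MEM
t=6 i8+i9:st.MEM;add.ALU ; pair
t=7 i10:sub.ALU ; RAW r0
t=8 i11:mulh.MUL ; tail

ISSUED = 8,9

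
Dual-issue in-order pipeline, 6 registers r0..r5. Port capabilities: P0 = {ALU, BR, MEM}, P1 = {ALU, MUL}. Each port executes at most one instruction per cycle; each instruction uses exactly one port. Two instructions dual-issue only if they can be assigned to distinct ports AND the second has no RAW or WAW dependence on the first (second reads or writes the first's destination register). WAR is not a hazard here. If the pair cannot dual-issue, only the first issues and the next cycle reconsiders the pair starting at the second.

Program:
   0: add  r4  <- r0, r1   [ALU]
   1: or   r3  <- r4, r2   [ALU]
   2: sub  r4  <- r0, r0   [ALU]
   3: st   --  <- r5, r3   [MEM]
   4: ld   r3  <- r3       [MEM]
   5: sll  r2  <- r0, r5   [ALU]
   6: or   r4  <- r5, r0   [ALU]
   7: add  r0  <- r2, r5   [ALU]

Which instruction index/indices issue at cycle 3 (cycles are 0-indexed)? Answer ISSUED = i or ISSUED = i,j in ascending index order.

t=0 i0:add.ALU ; RAW r4
t=1 i1+i2:or.ALU sub.ALU ; dual
t=2 i3:st.MEM ; no-port MEM/MEM
t=3 i4+i5:ld.MEM sll.ALU ; dual
t=4 i6+i7:or.ALU add.ALU ; dual

ISSUED = 4,5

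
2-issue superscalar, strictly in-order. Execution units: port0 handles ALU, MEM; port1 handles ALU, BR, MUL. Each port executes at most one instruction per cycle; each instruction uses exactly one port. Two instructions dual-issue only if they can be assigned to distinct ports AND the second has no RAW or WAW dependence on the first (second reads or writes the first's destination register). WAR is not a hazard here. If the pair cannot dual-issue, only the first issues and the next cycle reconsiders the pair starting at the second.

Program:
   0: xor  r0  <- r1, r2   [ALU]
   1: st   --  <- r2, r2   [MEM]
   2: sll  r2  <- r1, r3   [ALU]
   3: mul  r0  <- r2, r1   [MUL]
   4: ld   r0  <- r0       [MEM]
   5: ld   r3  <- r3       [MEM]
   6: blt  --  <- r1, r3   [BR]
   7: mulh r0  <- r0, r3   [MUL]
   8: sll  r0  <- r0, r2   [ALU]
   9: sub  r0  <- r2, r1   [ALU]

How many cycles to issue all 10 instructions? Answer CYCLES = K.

CYCLES = 9

[0] i0&i1  xor;st  -- 2-wide
[1] i2  sll  -- RAW r2
[2] i3  mul  -- RAW+WAW r0
[3] i4  ld  -- no-port MEM/MEM
[4] i5  ld  -- RAW r3
[5] i6  blt  -- no-port BR/MUL
[6] i7  mulh  -- RAW+WAW r0
[7] i8  sll  -- WAW r0
[8] i9  sub  -- tail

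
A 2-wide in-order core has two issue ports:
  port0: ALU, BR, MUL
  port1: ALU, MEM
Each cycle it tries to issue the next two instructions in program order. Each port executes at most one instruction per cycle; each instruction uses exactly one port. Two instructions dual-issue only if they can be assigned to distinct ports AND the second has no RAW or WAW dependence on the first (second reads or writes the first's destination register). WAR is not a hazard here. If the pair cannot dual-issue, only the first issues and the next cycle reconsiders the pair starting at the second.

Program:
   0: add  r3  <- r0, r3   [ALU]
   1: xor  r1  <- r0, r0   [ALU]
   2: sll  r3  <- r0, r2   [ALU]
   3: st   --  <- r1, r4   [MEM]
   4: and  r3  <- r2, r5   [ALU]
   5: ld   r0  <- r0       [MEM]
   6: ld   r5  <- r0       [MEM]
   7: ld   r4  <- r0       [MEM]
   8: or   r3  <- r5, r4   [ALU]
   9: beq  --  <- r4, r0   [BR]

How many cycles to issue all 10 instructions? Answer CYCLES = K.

c0: i0&i1 add.ALU xor.ALU  dual
c1: i2&i3 sll.ALU st.MEM  dual
c2: i4&i5 and.ALU ld.MEM  dual
c3: i6 ld.MEM  no-port MEM/MEM
c4: i7 ld.MEM  RAW r4
c5: i8&i9 or.ALU beq.BR  dual

CYCLES = 6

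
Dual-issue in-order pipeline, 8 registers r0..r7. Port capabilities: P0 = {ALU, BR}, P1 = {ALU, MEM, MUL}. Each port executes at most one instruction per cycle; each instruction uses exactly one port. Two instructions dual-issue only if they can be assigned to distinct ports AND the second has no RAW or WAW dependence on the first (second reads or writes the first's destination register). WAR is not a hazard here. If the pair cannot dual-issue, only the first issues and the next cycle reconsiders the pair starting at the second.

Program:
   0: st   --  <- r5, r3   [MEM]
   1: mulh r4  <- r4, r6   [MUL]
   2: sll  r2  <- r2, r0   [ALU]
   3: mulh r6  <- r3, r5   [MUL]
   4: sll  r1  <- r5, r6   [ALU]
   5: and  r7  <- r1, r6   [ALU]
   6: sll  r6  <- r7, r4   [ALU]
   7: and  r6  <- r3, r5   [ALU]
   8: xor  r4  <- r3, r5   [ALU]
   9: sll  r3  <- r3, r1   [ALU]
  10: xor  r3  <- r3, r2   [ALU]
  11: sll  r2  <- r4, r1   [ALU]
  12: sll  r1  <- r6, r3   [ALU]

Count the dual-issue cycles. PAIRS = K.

PAIRS = 3

  cy0 -> i0 (st.MEM) no-port MEM/MUL
  cy1 -> i1&i2 (mulh.MUL/sll.ALU) pair
  cy2 -> i3 (mulh.MUL) RAW r6
  cy3 -> i4 (sll.ALU) RAW r1
  cy4 -> i5 (and.ALU) RAW r7
  cy5 -> i6 (sll.ALU) WAW r6
  cy6 -> i7&i8 (and.ALU/xor.ALU) pair
  cy7 -> i9 (sll.ALU) RAW+WAW r3
  cy8 -> i10&i11 (xor.ALU/sll.ALU) pair
  cy9 -> i12 (sll.ALU) tail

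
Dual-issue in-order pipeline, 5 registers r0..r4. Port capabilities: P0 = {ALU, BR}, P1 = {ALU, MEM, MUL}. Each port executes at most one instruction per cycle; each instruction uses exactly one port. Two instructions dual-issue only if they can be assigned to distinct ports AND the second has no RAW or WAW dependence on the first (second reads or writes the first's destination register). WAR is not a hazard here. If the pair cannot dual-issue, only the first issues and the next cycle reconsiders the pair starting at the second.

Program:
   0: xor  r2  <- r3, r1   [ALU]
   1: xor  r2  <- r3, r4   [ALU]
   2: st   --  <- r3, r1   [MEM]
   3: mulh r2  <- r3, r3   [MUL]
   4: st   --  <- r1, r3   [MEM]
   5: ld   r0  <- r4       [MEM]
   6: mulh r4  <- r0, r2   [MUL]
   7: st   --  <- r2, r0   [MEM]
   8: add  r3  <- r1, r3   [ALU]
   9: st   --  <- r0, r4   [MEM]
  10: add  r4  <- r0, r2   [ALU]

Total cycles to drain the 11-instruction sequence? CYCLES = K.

CYCLES = 8

0. xor.ALU @i0  | WAW r2
1. xor.ALU/st.MEM @i1+i2  | 2-wide
2. mulh.MUL @i3  | no-port MUL/MEM
3. st.MEM @i4  | no-port MEM/MEM
4. ld.MEM @i5  | no-port MEM/MUL
5. mulh.MUL @i6  | no-port MUL/MEM
6. st.MEM/add.ALU @i7+i8  | 2-wide
7. st.MEM/add.ALU @i9+i10  | 2-wide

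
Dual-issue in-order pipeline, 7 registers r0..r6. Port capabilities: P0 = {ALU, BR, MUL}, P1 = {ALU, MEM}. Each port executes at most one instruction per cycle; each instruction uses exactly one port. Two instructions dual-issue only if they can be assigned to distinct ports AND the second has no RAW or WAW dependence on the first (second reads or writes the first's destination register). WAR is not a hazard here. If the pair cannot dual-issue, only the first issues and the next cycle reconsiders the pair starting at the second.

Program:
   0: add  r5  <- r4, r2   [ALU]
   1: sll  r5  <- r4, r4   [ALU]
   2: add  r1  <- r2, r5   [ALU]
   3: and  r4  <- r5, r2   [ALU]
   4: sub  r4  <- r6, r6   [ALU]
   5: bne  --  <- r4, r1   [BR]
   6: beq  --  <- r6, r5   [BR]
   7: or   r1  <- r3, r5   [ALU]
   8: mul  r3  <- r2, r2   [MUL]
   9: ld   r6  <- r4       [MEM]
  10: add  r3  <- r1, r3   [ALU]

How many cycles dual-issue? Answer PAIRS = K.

c0: i0 add  WAW r5
c1: i1 sll  RAW r5
c2: i2&i3 add/and  2-wide
c3: i4 sub  RAW r4
c4: i5 bne  no-port BR/BR
c5: i6&i7 beq/or  2-wide
c6: i8&i9 mul/ld  2-wide
c7: i10 add  tail

PAIRS = 3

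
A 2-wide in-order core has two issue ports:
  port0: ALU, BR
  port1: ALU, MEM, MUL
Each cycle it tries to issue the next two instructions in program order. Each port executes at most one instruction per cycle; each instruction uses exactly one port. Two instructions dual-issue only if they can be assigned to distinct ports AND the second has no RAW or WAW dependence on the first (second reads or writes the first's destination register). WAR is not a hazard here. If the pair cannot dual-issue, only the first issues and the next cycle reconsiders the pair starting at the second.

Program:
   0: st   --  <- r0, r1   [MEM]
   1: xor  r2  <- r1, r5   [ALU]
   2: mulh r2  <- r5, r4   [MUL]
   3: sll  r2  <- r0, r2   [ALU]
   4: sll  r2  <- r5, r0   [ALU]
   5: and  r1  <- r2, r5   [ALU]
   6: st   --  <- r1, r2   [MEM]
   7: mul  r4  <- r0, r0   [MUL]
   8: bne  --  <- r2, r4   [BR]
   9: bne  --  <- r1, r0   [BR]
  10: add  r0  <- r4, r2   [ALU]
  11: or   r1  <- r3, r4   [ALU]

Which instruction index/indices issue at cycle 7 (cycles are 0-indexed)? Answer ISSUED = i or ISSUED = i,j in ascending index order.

ISSUED = 8

0. st xor @i0/i1  | pair
1. mulh @i2  | RAW+WAW r2
2. sll @i3  | WAW r2
3. sll @i4  | RAW r2
4. and @i5  | RAW r1
5. st @i6  | no-port MEM/MUL
6. mul @i7  | RAW r4
7. bne @i8  | no-port BR/BR
8. bne add @i9/i10  | pair
9. or @i11  | tail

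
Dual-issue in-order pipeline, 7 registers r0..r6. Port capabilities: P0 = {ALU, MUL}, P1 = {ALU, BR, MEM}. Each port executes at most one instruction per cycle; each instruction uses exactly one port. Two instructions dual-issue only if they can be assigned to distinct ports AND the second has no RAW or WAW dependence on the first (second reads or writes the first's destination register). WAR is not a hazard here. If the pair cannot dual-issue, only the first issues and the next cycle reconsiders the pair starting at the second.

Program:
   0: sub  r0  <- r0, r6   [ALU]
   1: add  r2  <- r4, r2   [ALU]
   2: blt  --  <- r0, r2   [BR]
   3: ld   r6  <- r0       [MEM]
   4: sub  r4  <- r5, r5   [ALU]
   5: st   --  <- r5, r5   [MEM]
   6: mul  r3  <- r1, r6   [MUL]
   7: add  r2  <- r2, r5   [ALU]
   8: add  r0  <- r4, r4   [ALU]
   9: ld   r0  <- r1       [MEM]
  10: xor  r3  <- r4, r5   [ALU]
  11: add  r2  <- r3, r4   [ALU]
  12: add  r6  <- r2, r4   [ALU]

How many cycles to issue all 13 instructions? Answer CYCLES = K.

CYCLES = 8

[0] i0/i1  sub;add  -- 2-wide
[1] i2  blt  -- no-port BR/MEM
[2] i3/i4  ld;sub  -- 2-wide
[3] i5/i6  st;mul  -- 2-wide
[4] i7/i8  add;add  -- 2-wide
[5] i9/i10  ld;xor  -- 2-wide
[6] i11  add  -- RAW r2
[7] i12  add  -- tail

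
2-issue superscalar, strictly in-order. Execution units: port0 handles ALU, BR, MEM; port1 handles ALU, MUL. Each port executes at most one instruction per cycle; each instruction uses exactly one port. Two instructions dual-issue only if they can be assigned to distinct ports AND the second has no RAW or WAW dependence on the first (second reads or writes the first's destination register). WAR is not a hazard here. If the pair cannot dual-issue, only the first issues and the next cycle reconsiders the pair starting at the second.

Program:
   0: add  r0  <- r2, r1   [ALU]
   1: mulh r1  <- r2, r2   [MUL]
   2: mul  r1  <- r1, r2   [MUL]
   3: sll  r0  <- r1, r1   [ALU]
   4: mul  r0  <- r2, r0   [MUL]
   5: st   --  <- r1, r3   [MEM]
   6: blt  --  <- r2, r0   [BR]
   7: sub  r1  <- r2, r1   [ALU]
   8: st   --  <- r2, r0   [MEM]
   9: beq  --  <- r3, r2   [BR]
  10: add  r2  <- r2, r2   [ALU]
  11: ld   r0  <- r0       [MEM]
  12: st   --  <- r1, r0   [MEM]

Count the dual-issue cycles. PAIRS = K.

PAIRS = 4

[0] i0,i1  add;mulh  -- dual
[1] i2  mul  -- RAW r1
[2] i3  sll  -- RAW+WAW r0
[3] i4,i5  mul;st  -- dual
[4] i6,i7  blt;sub  -- dual
[5] i8  st  -- no-port MEM/BR
[6] i9,i10  beq;add  -- dual
[7] i11  ld  -- no-port MEM/MEM
[8] i12  st  -- tail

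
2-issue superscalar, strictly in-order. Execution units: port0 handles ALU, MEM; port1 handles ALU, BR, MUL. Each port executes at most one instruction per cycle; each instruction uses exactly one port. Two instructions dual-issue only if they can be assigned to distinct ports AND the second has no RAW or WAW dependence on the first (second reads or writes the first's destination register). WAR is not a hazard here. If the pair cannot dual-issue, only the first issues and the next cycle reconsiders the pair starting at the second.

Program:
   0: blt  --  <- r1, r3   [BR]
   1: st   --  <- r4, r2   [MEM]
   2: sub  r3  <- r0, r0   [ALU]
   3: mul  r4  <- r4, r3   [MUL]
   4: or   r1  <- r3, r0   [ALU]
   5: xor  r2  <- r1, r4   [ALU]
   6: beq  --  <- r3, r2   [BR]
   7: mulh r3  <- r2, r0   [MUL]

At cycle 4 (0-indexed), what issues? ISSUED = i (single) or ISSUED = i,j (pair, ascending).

  cy0 -> i0,i1 (blt;st) dual
  cy1 -> i2 (sub) RAW r3
  cy2 -> i3,i4 (mul;or) dual
  cy3 -> i5 (xor) RAW r2
  cy4 -> i6 (beq) no-port BR/MUL
  cy5 -> i7 (mulh) tail

ISSUED = 6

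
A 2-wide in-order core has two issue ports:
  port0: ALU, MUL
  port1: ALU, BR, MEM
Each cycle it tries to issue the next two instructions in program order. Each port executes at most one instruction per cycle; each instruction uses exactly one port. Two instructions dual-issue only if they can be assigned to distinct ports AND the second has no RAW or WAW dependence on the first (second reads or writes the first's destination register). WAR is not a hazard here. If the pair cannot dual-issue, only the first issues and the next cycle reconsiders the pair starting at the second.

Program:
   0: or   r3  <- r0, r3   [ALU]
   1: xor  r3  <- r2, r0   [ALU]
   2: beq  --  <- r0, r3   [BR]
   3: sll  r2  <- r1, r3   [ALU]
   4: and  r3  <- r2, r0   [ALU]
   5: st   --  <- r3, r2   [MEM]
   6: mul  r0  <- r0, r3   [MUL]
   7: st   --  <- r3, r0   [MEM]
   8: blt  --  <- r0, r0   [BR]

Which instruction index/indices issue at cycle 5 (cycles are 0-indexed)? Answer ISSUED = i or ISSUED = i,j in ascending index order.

ISSUED = 7

c0: i0 or.ALU  WAW r3
c1: i1 xor.ALU  RAW r3
c2: i2&i3 beq.BR/sll.ALU  2-wide
c3: i4 and.ALU  RAW r3
c4: i5&i6 st.MEM/mul.MUL  2-wide
c5: i7 st.MEM  no-port MEM/BR
c6: i8 blt.BR  tail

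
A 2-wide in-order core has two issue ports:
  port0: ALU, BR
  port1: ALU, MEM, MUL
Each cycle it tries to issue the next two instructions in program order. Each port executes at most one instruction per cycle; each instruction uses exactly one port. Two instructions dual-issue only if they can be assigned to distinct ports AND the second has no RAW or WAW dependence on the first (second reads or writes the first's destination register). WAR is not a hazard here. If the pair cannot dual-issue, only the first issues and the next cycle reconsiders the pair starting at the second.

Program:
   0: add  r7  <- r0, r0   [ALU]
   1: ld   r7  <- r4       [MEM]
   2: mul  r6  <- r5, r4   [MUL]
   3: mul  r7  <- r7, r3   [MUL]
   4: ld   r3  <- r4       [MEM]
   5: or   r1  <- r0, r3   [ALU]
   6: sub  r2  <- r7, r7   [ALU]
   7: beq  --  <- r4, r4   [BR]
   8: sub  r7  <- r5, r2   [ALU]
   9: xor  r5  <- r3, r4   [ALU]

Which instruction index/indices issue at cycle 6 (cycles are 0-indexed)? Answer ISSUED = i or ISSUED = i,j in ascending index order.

c0: i0 add  WAW r7
c1: i1 ld  no-port MEM/MUL
c2: i2 mul  no-port MUL/MUL
c3: i3 mul  no-port MUL/MEM
c4: i4 ld  RAW r3
c5: i5,i6 or;sub  2-wide
c6: i7,i8 beq;sub  2-wide
c7: i9 xor  tail

ISSUED = 7,8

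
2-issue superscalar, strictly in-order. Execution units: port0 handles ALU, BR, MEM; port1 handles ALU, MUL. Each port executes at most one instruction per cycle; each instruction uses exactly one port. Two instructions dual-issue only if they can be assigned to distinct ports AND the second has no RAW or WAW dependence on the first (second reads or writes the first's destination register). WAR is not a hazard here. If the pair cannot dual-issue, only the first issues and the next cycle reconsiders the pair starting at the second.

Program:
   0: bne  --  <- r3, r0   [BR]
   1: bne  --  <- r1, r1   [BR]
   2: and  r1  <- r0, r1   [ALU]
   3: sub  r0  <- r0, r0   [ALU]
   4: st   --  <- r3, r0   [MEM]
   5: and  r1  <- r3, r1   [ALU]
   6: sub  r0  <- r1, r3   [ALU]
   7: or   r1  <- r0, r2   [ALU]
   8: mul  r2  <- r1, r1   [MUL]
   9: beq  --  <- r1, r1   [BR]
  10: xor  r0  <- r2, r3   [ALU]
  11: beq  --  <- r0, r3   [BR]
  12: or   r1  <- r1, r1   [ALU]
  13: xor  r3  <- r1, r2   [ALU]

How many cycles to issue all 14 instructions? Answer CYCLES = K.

[0] i0  bne  -- no-port BR/BR
[1] i1&i2  bne/and  -- dual
[2] i3  sub  -- RAW r0
[3] i4&i5  st/and  -- dual
[4] i6  sub  -- RAW r0
[5] i7  or  -- RAW r1
[6] i8&i9  mul/beq  -- dual
[7] i10  xor  -- RAW r0
[8] i11&i12  beq/or  -- dual
[9] i13  xor  -- tail

CYCLES = 10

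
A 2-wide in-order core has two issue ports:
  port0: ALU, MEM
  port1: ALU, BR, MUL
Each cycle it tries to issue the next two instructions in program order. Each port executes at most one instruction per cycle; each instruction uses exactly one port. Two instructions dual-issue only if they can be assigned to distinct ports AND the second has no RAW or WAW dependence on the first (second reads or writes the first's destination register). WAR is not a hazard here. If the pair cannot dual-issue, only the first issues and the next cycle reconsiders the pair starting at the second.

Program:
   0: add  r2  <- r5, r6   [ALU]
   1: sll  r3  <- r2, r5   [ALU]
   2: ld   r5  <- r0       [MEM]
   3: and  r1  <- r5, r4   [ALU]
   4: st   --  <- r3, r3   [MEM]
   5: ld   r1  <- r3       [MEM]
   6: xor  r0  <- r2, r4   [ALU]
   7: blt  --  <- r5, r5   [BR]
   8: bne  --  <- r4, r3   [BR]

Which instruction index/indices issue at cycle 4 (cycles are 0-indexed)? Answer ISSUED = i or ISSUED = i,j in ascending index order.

ISSUED = 7

#0 head=0: add i0 RAW r2
#1 head=1: sll/ld i1,i2 pair
#2 head=3: and/st i3,i4 pair
#3 head=5: ld/xor i5,i6 pair
#4 head=7: blt i7 no-port BR/BR
#5 head=8: bne i8 tail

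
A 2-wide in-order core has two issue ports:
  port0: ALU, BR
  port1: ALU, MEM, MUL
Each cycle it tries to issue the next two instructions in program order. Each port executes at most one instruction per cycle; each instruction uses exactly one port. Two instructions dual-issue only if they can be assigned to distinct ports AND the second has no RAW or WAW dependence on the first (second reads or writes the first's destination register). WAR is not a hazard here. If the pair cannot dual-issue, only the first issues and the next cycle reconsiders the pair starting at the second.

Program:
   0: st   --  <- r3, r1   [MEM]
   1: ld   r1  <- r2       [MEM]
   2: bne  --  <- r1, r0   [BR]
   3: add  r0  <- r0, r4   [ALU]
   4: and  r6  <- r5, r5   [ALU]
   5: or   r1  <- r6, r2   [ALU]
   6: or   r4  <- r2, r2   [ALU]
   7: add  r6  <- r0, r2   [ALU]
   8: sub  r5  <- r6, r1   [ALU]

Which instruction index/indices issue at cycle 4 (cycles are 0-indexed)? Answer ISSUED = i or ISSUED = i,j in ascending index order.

ISSUED = 5,6

c0: i0 st.MEM  no-port MEM/MEM
c1: i1 ld.MEM  RAW r1
c2: i2/i3 bne.BR;add.ALU  2-wide
c3: i4 and.ALU  RAW r6
c4: i5/i6 or.ALU;or.ALU  2-wide
c5: i7 add.ALU  RAW r6
c6: i8 sub.ALU  tail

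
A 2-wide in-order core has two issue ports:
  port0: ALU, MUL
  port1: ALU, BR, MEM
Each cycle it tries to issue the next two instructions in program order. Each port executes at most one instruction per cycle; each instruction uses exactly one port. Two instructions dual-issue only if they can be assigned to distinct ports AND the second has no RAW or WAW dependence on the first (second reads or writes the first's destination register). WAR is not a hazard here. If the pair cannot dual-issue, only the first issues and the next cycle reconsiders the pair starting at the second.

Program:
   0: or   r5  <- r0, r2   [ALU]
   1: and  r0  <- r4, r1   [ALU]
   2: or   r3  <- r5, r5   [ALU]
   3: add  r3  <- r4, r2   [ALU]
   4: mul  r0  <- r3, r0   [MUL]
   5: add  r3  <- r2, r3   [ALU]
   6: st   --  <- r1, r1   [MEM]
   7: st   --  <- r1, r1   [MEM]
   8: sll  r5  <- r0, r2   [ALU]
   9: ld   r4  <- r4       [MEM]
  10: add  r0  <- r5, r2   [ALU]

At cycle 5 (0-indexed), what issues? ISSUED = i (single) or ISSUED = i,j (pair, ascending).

  cy0 -> i0,i1 (or.ALU+and.ALU) 2-wide
  cy1 -> i2 (or.ALU) WAW r3
  cy2 -> i3 (add.ALU) RAW r3
  cy3 -> i4,i5 (mul.MUL+add.ALU) 2-wide
  cy4 -> i6 (st.MEM) no-port MEM/MEM
  cy5 -> i7,i8 (st.MEM+sll.ALU) 2-wide
  cy6 -> i9,i10 (ld.MEM+add.ALU) 2-wide

ISSUED = 7,8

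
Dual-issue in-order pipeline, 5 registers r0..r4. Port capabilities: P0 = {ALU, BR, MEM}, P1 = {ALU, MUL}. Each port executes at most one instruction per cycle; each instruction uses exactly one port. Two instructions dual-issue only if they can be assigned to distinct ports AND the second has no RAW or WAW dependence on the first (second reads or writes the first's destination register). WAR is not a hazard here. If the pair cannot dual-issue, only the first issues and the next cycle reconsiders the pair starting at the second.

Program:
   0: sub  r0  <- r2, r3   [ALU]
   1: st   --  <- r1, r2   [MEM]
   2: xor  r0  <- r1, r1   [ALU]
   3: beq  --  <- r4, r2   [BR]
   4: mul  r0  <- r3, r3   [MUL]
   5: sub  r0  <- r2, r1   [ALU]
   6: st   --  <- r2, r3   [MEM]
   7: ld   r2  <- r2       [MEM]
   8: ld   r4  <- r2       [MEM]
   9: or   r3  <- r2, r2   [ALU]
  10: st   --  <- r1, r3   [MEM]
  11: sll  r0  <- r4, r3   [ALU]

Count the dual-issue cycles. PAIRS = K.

#0 head=0: sub.ALU+st.MEM i0/i1 pair
#1 head=2: xor.ALU+beq.BR i2/i3 pair
#2 head=4: mul.MUL i4 WAW r0
#3 head=5: sub.ALU+st.MEM i5/i6 pair
#4 head=7: ld.MEM i7 no-port MEM/MEM
#5 head=8: ld.MEM+or.ALU i8/i9 pair
#6 head=10: st.MEM+sll.ALU i10/i11 pair

PAIRS = 5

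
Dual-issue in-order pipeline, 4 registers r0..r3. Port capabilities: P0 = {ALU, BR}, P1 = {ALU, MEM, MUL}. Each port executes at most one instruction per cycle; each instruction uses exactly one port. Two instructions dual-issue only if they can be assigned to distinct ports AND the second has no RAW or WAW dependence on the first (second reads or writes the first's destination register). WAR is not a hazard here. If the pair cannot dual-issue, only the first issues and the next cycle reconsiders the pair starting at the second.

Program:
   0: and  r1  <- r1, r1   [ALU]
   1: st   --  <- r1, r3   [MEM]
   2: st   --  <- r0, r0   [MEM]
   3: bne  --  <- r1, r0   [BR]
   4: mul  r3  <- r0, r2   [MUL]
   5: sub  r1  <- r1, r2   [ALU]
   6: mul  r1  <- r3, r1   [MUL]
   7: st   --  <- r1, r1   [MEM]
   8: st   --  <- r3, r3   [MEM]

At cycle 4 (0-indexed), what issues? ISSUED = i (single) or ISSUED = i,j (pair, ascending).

ISSUED = 6

c0: i0 and.ALU  RAW r1
c1: i1 st.MEM  no-port MEM/MEM
c2: i2/i3 st.MEM bne.BR  2-wide
c3: i4/i5 mul.MUL sub.ALU  2-wide
c4: i6 mul.MUL  no-port MUL/MEM
c5: i7 st.MEM  no-port MEM/MEM
c6: i8 st.MEM  tail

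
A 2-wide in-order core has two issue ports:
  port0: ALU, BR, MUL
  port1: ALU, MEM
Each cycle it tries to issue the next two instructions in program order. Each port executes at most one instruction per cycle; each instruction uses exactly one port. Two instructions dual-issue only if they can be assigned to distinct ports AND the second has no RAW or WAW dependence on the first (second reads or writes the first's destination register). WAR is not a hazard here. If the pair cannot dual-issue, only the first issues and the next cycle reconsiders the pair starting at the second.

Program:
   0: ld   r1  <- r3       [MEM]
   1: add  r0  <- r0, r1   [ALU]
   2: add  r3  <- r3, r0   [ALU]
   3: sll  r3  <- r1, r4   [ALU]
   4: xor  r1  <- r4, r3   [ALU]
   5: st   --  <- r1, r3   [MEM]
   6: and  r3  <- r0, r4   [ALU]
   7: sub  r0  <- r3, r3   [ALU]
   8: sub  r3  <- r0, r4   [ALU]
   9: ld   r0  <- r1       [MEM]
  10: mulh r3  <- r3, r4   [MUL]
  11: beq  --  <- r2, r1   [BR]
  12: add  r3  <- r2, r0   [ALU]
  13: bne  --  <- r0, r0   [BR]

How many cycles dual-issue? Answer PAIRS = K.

PAIRS = 3

#0 head=0: ld i0 RAW r1
#1 head=1: add i1 RAW r0
#2 head=2: add i2 WAW r3
#3 head=3: sll i3 RAW r3
#4 head=4: xor i4 RAW r1
#5 head=5: st/and i5,i6 2-wide
#6 head=7: sub i7 RAW r0
#7 head=8: sub/ld i8,i9 2-wide
#8 head=10: mulh i10 no-port MUL/BR
#9 head=11: beq/add i11,i12 2-wide
#10 head=13: bne i13 tail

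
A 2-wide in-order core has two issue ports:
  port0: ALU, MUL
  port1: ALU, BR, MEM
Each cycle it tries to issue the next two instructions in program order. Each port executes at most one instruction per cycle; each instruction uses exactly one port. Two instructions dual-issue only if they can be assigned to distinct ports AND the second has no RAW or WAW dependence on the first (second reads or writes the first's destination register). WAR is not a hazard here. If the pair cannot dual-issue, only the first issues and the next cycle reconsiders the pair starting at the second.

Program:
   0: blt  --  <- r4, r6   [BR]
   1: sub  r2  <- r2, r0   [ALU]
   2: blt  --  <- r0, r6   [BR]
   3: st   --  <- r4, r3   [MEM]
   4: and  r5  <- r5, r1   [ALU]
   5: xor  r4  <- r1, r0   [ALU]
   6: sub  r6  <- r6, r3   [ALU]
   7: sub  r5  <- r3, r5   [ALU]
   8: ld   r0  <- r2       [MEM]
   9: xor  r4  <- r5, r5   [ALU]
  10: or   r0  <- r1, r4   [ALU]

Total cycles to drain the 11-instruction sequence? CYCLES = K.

[0] i0/i1  blt sub  -- dual
[1] i2  blt  -- no-port BR/MEM
[2] i3/i4  st and  -- dual
[3] i5/i6  xor sub  -- dual
[4] i7/i8  sub ld  -- dual
[5] i9  xor  -- RAW r4
[6] i10  or  -- tail

CYCLES = 7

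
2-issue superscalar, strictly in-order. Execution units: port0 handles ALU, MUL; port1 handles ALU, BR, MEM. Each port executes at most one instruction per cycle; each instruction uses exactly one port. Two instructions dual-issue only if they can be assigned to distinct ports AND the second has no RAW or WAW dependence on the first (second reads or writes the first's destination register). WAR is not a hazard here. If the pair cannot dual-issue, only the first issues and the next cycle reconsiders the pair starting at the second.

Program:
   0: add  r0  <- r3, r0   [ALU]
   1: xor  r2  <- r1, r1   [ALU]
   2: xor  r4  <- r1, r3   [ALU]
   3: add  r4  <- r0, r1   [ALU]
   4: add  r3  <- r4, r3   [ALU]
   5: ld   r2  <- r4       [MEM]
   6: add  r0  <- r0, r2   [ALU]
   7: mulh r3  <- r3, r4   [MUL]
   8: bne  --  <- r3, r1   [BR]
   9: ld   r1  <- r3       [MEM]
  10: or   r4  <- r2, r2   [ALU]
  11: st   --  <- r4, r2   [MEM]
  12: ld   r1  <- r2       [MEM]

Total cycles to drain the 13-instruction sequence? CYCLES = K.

CYCLES = 9

c0: i0,i1 add;xor  pair
c1: i2 xor  WAW r4
c2: i3 add  RAW r4
c3: i4,i5 add;ld  pair
c4: i6,i7 add;mulh  pair
c5: i8 bne  no-port BR/MEM
c6: i9,i10 ld;or  pair
c7: i11 st  no-port MEM/MEM
c8: i12 ld  tail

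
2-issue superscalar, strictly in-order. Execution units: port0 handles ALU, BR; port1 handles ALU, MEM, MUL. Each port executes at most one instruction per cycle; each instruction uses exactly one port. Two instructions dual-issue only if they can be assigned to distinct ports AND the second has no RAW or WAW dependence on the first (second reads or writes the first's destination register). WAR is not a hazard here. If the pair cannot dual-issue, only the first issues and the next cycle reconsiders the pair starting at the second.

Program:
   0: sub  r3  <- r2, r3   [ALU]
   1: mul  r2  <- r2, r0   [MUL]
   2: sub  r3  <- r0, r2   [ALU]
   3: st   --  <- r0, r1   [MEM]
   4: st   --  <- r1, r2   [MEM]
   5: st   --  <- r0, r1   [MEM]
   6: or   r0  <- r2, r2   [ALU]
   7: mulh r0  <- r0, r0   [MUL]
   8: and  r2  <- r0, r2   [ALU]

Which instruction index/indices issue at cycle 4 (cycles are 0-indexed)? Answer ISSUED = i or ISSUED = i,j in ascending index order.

[0] i0/i1  sub.ALU;mul.MUL  -- pair
[1] i2/i3  sub.ALU;st.MEM  -- pair
[2] i4  st.MEM  -- no-port MEM/MEM
[3] i5/i6  st.MEM;or.ALU  -- pair
[4] i7  mulh.MUL  -- RAW r0
[5] i8  and.ALU  -- tail

ISSUED = 7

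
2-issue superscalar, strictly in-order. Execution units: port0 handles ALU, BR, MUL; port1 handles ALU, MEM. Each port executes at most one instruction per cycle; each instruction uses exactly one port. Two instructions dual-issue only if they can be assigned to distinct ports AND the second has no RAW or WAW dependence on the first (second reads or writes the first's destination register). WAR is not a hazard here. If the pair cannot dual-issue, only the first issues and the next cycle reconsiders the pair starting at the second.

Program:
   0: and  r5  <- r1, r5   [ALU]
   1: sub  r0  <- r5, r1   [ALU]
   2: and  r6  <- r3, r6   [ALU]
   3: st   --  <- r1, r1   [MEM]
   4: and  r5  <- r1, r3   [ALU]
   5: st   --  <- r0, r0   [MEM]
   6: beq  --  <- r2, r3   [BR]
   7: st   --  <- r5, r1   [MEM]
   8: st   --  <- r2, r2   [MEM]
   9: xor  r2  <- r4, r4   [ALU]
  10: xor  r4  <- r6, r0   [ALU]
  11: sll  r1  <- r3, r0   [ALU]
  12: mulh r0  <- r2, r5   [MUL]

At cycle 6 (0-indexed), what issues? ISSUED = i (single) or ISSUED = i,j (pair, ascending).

c0: i0 and  RAW r5
c1: i1/i2 sub and  pair
c2: i3/i4 st and  pair
c3: i5/i6 st beq  pair
c4: i7 st  no-port MEM/MEM
c5: i8/i9 st xor  pair
c6: i10/i11 xor sll  pair
c7: i12 mulh  tail

ISSUED = 10,11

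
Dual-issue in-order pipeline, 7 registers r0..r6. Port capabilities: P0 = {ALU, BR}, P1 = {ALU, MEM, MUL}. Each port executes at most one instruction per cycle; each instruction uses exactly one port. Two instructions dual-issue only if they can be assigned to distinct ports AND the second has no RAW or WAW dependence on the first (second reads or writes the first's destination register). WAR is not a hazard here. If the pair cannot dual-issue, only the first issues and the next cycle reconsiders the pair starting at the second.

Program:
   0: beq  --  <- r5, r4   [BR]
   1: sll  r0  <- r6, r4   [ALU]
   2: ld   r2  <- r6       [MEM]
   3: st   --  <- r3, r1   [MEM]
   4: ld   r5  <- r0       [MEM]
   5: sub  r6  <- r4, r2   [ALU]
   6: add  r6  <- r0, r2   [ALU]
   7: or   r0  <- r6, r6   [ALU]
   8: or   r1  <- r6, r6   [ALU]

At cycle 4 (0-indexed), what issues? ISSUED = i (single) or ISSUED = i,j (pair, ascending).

ISSUED = 6

c0: i0+i1 beq/sll  pair
c1: i2 ld  no-port MEM/MEM
c2: i3 st  no-port MEM/MEM
c3: i4+i5 ld/sub  pair
c4: i6 add  RAW r6
c5: i7+i8 or/or  pair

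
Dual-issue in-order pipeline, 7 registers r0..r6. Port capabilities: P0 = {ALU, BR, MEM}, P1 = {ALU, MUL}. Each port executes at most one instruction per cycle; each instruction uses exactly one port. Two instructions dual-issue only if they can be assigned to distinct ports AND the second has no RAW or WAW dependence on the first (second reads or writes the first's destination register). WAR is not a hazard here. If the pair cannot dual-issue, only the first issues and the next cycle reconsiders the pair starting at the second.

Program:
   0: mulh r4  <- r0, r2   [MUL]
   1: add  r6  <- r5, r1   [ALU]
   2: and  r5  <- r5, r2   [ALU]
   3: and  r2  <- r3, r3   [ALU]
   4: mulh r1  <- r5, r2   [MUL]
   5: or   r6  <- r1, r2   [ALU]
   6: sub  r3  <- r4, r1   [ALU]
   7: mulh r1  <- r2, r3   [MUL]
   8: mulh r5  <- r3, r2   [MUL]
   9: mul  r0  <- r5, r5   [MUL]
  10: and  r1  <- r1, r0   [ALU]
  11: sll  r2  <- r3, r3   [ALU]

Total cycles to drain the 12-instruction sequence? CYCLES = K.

  cy0 -> i0+i1 (mulh add) dual
  cy1 -> i2+i3 (and and) dual
  cy2 -> i4 (mulh) RAW r1
  cy3 -> i5+i6 (or sub) dual
  cy4 -> i7 (mulh) no-port MUL/MUL
  cy5 -> i8 (mulh) no-port MUL/MUL
  cy6 -> i9 (mul) RAW r0
  cy7 -> i10+i11 (and sll) dual

CYCLES = 8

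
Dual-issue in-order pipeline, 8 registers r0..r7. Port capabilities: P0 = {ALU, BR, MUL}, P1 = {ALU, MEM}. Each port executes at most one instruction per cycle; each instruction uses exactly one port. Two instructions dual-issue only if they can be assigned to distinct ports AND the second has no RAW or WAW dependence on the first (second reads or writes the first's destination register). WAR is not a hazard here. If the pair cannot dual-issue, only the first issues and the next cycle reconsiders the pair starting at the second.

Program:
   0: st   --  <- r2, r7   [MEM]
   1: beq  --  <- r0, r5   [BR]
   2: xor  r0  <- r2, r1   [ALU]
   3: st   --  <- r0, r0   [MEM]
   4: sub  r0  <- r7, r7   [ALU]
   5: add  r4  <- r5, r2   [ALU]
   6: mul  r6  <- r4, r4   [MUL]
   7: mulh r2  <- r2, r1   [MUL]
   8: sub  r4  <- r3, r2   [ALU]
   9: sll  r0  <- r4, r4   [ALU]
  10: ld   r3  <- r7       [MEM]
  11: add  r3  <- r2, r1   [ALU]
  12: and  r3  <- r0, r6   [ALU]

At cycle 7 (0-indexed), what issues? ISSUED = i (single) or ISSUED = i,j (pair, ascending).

ISSUED = 9,10

t=0 i0&i1:st.MEM+beq.BR ; 2-wide
t=1 i2:xor.ALU ; RAW r0
t=2 i3&i4:st.MEM+sub.ALU ; 2-wide
t=3 i5:add.ALU ; RAW r4
t=4 i6:mul.MUL ; no-port MUL/MUL
t=5 i7:mulh.MUL ; RAW r2
t=6 i8:sub.ALU ; RAW r4
t=7 i9&i10:sll.ALU+ld.MEM ; 2-wide
t=8 i11:add.ALU ; WAW r3
t=9 i12:and.ALU ; tail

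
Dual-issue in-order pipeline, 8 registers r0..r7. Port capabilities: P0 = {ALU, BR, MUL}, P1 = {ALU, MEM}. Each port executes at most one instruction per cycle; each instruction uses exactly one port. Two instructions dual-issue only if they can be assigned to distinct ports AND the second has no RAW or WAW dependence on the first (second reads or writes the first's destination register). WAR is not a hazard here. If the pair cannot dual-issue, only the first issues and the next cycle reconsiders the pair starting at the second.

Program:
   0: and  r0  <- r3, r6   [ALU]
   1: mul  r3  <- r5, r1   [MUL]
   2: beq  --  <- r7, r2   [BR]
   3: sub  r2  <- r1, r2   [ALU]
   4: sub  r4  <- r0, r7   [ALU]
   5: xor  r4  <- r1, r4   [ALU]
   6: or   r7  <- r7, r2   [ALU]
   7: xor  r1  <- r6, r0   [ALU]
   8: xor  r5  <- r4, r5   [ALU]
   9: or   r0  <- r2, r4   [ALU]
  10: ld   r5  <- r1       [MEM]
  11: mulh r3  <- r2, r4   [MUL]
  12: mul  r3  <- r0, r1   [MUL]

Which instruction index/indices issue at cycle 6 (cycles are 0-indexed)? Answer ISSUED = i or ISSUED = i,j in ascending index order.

  cy0 -> i0/i1 (and.ALU+mul.MUL) dual
  cy1 -> i2/i3 (beq.BR+sub.ALU) dual
  cy2 -> i4 (sub.ALU) RAW+WAW r4
  cy3 -> i5/i6 (xor.ALU+or.ALU) dual
  cy4 -> i7/i8 (xor.ALU+xor.ALU) dual
  cy5 -> i9/i10 (or.ALU+ld.MEM) dual
  cy6 -> i11 (mulh.MUL) no-port MUL/MUL
  cy7 -> i12 (mul.MUL) tail

ISSUED = 11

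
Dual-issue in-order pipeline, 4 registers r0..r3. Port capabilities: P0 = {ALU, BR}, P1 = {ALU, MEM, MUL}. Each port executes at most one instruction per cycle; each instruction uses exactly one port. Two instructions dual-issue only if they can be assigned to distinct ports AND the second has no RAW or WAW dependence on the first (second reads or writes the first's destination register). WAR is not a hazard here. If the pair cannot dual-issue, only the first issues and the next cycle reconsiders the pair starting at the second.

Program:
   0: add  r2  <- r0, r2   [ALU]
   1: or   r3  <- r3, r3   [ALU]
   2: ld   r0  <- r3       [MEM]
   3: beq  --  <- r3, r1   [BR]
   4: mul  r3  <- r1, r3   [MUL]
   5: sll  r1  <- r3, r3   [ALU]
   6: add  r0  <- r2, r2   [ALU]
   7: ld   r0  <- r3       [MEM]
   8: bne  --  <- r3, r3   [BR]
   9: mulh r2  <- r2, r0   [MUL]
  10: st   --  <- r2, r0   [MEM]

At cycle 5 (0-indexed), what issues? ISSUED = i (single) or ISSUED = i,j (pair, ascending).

ISSUED = 9

#0 head=0: add;or i0,i1 2-wide
#1 head=2: ld;beq i2,i3 2-wide
#2 head=4: mul i4 RAW r3
#3 head=5: sll;add i5,i6 2-wide
#4 head=7: ld;bne i7,i8 2-wide
#5 head=9: mulh i9 no-port MUL/MEM
#6 head=10: st i10 tail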